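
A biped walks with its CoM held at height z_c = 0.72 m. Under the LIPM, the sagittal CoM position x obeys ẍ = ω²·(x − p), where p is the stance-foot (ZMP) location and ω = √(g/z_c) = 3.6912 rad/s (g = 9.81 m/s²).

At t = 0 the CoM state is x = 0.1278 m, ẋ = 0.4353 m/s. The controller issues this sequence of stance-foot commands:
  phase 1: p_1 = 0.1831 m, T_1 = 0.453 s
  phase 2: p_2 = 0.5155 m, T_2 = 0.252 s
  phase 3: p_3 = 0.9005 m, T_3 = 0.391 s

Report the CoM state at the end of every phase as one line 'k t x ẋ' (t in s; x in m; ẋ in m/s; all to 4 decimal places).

1 0.4530 0.3335 0.6754
2 0.7050 0.4448 0.2704
3 1.0960 0.0283 -2.7585

phase 1: p=0.1831, T=0.453, ωT=1.672114, cosh=2.755629, sinh=2.567779; start (x,ẋ)=(0.127800, 0.435300) → end (x,ẋ)=(0.333530, 0.675381)
phase 2: p=0.5155, T=0.252, ωT=0.930182, cosh=1.464727, sinh=1.070245; start (x,ẋ)=(0.333530, 0.675381) → end (x,ẋ)=(0.444787, 0.270378)
phase 3: p=0.9005, T=0.391, ωT=1.443259, cosh=2.235316, sinh=1.999159; start (x,ẋ)=(0.444787, 0.270378) → end (x,ẋ)=(0.028274, -2.758464)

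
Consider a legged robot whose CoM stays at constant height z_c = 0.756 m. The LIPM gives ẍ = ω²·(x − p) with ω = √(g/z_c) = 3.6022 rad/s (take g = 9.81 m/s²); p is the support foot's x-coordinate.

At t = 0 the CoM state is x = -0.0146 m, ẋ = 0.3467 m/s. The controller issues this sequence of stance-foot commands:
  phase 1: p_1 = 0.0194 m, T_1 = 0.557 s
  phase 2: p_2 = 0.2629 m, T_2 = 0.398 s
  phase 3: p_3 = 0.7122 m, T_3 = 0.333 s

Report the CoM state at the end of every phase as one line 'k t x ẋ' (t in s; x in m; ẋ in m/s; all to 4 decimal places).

1 0.5570 0.2421 0.8653
2 0.9550 0.6919 1.7695
3 1.2880 1.4165 3.0924

phase 1: p=0.0194, T=0.557, ωT=2.006425, cosh=3.785578, sinh=3.651109; start (x,ẋ)=(-0.014600, 0.346700) → end (x,ẋ)=(0.242098, 0.865291)
phase 2: p=0.2629, T=0.398, ωT=1.433676, cosh=2.216259, sinh=1.977828; start (x,ẋ)=(0.242098, 0.865291) → end (x,ẋ)=(0.691894, 1.769502)
phase 3: p=0.7122, T=0.333, ωT=1.199533, cosh=1.809950, sinh=1.508615; start (x,ẋ)=(0.691894, 1.769502) → end (x,ẋ)=(1.416522, 3.092362)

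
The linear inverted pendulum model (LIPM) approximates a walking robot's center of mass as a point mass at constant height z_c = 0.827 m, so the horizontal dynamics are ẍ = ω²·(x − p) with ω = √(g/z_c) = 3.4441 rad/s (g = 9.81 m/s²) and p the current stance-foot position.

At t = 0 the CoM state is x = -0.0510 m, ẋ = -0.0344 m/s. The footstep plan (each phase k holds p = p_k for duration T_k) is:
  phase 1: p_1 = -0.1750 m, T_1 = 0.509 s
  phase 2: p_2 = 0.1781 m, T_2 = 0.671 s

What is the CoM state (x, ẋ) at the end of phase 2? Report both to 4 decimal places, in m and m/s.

phase 1: p=-0.1750, T=0.509, ωT=1.753047, cosh=2.972704, sinh=2.799459; start (x,ẋ)=(-0.051000, -0.034400) → end (x,ẋ)=(0.165654, 1.093299)
phase 2: p=0.1781, T=0.671, ωT=2.310991, cosh=5.091789, sinh=4.992626; start (x,ẋ)=(0.165654, 1.093299) → end (x,ẋ)=(1.699593, 5.352840)

x = 1.6996, ẋ = 5.3528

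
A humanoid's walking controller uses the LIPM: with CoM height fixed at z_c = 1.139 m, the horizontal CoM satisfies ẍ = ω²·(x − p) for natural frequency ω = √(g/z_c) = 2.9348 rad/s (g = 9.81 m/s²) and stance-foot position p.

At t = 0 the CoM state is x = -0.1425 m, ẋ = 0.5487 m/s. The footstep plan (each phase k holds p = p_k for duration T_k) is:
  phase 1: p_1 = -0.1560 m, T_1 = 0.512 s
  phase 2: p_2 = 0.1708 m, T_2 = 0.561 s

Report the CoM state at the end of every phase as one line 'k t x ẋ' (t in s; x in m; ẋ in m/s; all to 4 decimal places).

1 0.5120 0.2751 1.3784
2 1.0730 1.6246 4.4732

phase 1: p=-0.1560, T=0.512, ωT=1.502618, cosh=2.357991, sinh=2.135444; start (x,ẋ)=(-0.142500, 0.548700) → end (x,ẋ)=(0.275083, 1.378436)
phase 2: p=0.1708, T=0.561, ωT=1.646423, cosh=2.690562, sinh=2.497824; start (x,ẋ)=(0.275083, 1.378436) → end (x,ẋ)=(1.624573, 4.473224)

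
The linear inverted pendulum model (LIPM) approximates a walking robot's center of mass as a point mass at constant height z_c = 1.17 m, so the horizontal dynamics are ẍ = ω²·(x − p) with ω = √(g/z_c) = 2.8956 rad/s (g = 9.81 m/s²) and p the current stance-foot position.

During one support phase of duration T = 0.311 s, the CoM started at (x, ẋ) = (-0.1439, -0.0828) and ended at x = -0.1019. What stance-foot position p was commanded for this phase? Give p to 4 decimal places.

ωT = 2.8956·0.311 = 0.900532; cosh(ωT) = 1.433632, sinh(ωT) = 1.027279
x(T) = p + (x₀−p)·cosh(ωT) + (ẋ₀/ω)·sinh(ωT) ⇒ p·(1 − cosh) = x(T) − x₀·cosh − (ẋ₀/ω)·sinh
numerator   = -0.1019 − (-0.1439)·1.433632 − (-0.0828/2.8956)·1.027279 = 0.133775
denominator = 1 − 1.433632 = -0.433632
p = 0.133775 / -0.433632 = -0.3085

p = -0.3085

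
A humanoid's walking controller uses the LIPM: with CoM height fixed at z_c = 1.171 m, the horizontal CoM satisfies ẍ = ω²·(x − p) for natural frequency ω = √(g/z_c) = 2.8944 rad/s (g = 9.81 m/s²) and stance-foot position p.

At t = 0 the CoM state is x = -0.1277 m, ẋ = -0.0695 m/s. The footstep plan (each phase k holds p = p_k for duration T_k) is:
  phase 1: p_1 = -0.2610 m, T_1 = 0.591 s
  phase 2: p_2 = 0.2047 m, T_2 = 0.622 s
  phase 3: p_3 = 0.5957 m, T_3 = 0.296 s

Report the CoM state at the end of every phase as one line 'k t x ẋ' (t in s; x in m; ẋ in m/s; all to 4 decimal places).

1 0.5910 0.0555 0.8338
2 1.2130 0.5889 1.3211
3 1.5090 1.0269 1.8172

phase 1: p=-0.2610, T=0.591, ωT=1.710590, cosh=2.856493, sinh=2.675734; start (x,ẋ)=(-0.127700, -0.069500) → end (x,ẋ)=(0.055521, 0.833835)
phase 2: p=0.2047, T=0.622, ωT=1.800317, cosh=3.108405, sinh=2.943159; start (x,ẋ)=(0.055521, 0.833835) → end (x,ẋ)=(0.588873, 1.321089)
phase 3: p=0.5957, T=0.296, ωT=0.856742, cosh=1.390009, sinh=0.965466; start (x,ẋ)=(0.588873, 1.321089) → end (x,ẋ)=(1.026878, 1.817248)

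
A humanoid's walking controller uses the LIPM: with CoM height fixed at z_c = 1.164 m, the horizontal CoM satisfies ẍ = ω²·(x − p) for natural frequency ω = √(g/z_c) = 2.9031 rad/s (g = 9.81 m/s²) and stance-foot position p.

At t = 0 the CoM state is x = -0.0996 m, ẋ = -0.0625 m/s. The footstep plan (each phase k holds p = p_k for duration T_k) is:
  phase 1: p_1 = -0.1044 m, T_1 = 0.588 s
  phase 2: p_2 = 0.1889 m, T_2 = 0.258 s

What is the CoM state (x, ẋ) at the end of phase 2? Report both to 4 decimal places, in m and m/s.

phase 1: p=-0.1044, T=0.588, ωT=1.707023, cosh=2.846965, sinh=2.665560; start (x,ẋ)=(-0.099600, -0.062500) → end (x,ẋ)=(-0.148121, -0.140791)
phase 2: p=0.1889, T=0.258, ωT=0.749000, cosh=1.293861, sinh=0.821022; start (x,ẋ)=(-0.148121, -0.140791) → end (x,ẋ)=(-0.286975, -0.985456)

x = -0.2870, ẋ = -0.9855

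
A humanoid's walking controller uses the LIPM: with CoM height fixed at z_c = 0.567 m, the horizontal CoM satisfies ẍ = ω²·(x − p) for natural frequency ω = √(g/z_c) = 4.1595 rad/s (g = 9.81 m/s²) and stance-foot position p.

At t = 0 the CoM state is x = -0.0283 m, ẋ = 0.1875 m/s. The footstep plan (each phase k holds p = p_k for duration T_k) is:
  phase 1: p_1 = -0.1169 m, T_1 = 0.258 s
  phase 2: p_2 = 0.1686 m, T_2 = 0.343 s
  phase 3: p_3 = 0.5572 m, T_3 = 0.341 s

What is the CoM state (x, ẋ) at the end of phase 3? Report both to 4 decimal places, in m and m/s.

x = 0.6068, ẋ = 0.6630

phase 1: p=-0.1169, T=0.258, ωT=1.073151, cosh=1.633255, sinh=1.291325; start (x,ẋ)=(-0.028300, 0.187500) → end (x,ẋ)=(0.086016, 0.782130)
phase 2: p=0.1686, T=0.343, ωT=1.426709, cosh=2.202533, sinh=1.962435; start (x,ẋ)=(0.086016, 0.782130) → end (x,ẋ)=(0.355712, 1.048555)
phase 3: p=0.5572, T=0.341, ωT=1.418390, cosh=2.186283, sinh=1.944180; start (x,ẋ)=(0.355712, 1.048555) → end (x,ẋ)=(0.606792, 0.663041)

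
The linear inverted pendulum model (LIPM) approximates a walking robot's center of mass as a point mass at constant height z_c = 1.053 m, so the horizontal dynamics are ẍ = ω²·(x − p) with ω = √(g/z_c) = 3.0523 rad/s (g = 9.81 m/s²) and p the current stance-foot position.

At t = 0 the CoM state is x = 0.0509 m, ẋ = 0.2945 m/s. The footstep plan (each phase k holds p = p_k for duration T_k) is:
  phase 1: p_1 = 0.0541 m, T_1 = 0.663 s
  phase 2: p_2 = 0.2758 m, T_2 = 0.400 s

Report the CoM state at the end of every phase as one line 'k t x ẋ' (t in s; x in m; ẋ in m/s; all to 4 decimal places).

1 0.6630 0.4004 1.0973
2 1.0630 1.0618 2.6105

phase 1: p=0.0541, T=0.663, ωT=2.023675, cosh=3.849124, sinh=3.716955; start (x,ẋ)=(0.050900, 0.294500) → end (x,ẋ)=(0.400412, 1.097262)
phase 2: p=0.2758, T=0.400, ωT=1.220920, cosh=1.842632, sinh=1.547673; start (x,ẋ)=(0.400412, 1.097262) → end (x,ẋ)=(1.061782, 2.610512)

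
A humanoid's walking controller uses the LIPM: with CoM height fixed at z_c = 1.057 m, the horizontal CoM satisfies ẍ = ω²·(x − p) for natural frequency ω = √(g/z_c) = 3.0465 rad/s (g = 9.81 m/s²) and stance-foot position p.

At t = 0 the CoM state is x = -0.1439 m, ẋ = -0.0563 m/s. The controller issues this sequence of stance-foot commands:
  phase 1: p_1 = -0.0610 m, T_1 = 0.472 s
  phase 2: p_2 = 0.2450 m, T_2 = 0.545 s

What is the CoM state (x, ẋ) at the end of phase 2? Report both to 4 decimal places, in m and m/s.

phase 1: p=-0.0610, T=0.472, ωT=1.437948, cosh=2.224729, sinh=1.987315; start (x,ẋ)=(-0.143900, -0.056300) → end (x,ẋ)=(-0.282156, -0.627158)
phase 2: p=0.2450, T=0.545, ωT=1.660343, cosh=2.725593, sinh=2.535519; start (x,ẋ)=(-0.282156, -0.627158) → end (x,ẋ)=(-1.713780, -5.781374)

x = -1.7138, ẋ = -5.7814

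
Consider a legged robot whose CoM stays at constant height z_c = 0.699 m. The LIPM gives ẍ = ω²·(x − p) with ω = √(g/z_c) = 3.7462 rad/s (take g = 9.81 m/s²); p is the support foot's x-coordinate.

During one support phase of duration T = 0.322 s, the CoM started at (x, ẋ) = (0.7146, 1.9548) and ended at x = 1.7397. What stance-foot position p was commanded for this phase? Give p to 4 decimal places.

ωT = 3.7462·0.322 = 1.206276; cosh(ωT) = 1.820165, sinh(ωT) = 1.520856
x(T) = p + (x₀−p)·cosh(ωT) + (ẋ₀/ω)·sinh(ωT) ⇒ p·(1 − cosh) = x(T) − x₀·cosh − (ẋ₀/ω)·sinh
numerator   = 1.7397 − (0.7146)·1.820165 − (1.9548/3.7462)·1.520856 = -0.354586
denominator = 1 − 1.820165 = -0.820165
p = -0.354586 / -0.820165 = 0.4323

p = 0.4323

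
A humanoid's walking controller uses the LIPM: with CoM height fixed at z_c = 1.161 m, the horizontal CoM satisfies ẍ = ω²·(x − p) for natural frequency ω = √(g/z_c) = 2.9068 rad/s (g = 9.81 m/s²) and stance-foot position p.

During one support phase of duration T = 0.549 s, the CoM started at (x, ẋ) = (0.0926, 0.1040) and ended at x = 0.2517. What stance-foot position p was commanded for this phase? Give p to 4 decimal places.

ωT = 2.9068·0.549 = 1.595833; cosh(ωT) = 2.567588, sinh(ωT) = 2.364849
x(T) = p + (x₀−p)·cosh(ωT) + (ẋ₀/ω)·sinh(ωT) ⇒ p·(1 − cosh) = x(T) − x₀·cosh − (ẋ₀/ω)·sinh
numerator   = 0.2517 − (0.0926)·2.567588 − (0.1040/2.9068)·2.364849 = -0.070669
denominator = 1 − 2.567588 = -1.567588
p = -0.070669 / -1.567588 = 0.0451

p = 0.0451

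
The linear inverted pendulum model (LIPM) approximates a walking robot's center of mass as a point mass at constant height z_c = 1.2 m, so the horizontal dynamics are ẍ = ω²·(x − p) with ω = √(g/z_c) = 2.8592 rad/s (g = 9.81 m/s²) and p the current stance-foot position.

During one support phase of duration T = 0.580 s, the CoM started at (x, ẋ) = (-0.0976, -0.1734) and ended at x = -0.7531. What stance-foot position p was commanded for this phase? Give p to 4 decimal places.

ωT = 2.8592·0.580 = 1.658336; cosh(ωT) = 2.720511, sinh(ωT) = 2.530055
x(T) = p + (x₀−p)·cosh(ωT) + (ẋ₀/ω)·sinh(ωT) ⇒ p·(1 − cosh) = x(T) − x₀·cosh − (ẋ₀/ω)·sinh
numerator   = -0.7531 − (-0.0976)·2.720511 − (-0.1734/2.8592)·2.530055 = -0.334140
denominator = 1 − 2.720511 = -1.720511
p = -0.334140 / -1.720511 = 0.1942

p = 0.1942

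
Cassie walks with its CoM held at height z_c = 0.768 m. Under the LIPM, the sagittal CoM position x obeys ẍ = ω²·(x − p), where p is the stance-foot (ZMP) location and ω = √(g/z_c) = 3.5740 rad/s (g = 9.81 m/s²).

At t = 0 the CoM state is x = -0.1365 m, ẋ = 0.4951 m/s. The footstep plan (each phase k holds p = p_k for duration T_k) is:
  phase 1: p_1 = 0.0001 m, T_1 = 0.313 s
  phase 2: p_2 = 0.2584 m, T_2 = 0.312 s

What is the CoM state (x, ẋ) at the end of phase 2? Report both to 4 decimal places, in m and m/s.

phase 1: p=0.0001, T=0.313, ωT=1.118662, cosh=1.693736, sinh=1.367020; start (x,ẋ)=(-0.136500, 0.495100) → end (x,ẋ)=(-0.041894, 0.171178)
phase 2: p=0.2584, T=0.312, ωT=1.115088, cosh=1.688861, sinh=1.360975; start (x,ẋ)=(-0.041894, 0.171178) → end (x,ẋ)=(-0.183570, -1.171569)

x = -0.1836, ẋ = -1.1716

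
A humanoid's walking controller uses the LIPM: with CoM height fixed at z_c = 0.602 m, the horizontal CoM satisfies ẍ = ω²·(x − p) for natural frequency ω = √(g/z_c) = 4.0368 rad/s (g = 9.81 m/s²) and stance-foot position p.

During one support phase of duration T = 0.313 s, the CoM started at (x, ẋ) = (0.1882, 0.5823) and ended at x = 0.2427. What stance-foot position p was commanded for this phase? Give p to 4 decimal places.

p = 0.3863

ωT = 4.0368·0.313 = 1.263518; cosh(ωT) = 1.910252, sinh(ωT) = 1.627595
x(T) = p + (x₀−p)·cosh(ωT) + (ẋ₀/ω)·sinh(ωT) ⇒ p·(1 − cosh) = x(T) − x₀·cosh − (ẋ₀/ω)·sinh
numerator   = 0.2427 − (0.1882)·1.910252 − (0.5823/4.0368)·1.627595 = -0.351587
denominator = 1 − 1.910252 = -0.910252
p = -0.351587 / -0.910252 = 0.3863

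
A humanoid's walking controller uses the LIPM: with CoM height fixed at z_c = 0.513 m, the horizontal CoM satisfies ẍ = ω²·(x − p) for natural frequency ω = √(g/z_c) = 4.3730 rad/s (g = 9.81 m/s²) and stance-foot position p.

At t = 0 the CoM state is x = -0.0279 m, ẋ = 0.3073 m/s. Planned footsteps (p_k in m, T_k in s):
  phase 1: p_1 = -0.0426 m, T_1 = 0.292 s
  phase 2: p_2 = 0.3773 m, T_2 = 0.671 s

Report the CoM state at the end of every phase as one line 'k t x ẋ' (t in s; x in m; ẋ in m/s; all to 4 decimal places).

1 0.2920 0.1020 0.7001
2 0.9630 -0.7179 -4.6879

phase 1: p=-0.0426, T=0.292, ωT=1.276916, cosh=1.932230, sinh=1.653334; start (x,ẋ)=(-0.027900, 0.307300) → end (x,ẋ)=(0.101987, 0.700056)
phase 2: p=0.3773, T=0.671, ωT=2.934283, cosh=9.430591, sinh=9.377422; start (x,ẋ)=(0.101987, 0.700056) → end (x,ẋ)=(-0.717870, -4.687944)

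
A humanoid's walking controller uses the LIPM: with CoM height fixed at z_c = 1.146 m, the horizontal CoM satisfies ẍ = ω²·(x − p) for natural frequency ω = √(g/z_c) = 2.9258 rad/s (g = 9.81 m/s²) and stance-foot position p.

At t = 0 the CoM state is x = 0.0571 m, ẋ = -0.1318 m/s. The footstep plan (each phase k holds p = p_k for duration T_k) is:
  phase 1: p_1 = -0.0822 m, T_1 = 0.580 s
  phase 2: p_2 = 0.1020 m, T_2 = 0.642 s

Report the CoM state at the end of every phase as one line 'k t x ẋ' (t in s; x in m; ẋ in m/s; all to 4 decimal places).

phase 1: p=-0.0822, T=0.580, ωT=1.696964, cosh=2.820296, sinh=2.637057; start (x,ẋ)=(0.057100, -0.131800) → end (x,ẋ)=(0.191874, 0.703054)
phase 2: p=0.1020, T=0.642, ωT=1.878364, cosh=3.347815, sinh=3.194975; start (x,ẋ)=(0.191874, 0.703054) → end (x,ẋ)=(1.170619, 3.193829)

1 0.5800 0.1919 0.7031
2 1.2220 1.1706 3.1938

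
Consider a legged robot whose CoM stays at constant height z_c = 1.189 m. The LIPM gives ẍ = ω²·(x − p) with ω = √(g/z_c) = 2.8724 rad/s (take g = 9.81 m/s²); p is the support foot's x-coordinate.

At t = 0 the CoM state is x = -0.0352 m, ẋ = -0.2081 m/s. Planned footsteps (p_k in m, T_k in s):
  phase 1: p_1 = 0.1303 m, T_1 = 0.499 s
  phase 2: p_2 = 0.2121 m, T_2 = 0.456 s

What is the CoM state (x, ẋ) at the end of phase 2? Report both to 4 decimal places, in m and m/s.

phase 1: p=0.1303, T=0.499, ωT=1.433328, cosh=2.215571, sinh=1.977057; start (x,ẋ)=(-0.035200, -0.208100) → end (x,ẋ)=(-0.379611, -1.400918)
phase 2: p=0.2121, T=0.456, ωT=1.309814, cosh=1.987678, sinh=1.717808; start (x,ẋ)=(-0.379611, -1.400918) → end (x,ẋ)=(-1.801835, -5.704213)

x = -1.8018, ẋ = -5.7042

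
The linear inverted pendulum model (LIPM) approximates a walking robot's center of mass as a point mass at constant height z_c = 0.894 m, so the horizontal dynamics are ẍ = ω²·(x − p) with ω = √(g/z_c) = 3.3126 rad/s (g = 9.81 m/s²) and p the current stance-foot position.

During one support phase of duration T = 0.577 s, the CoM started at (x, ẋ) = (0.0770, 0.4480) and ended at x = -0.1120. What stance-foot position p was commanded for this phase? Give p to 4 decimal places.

p = 0.3362

ωT = 3.3126·0.577 = 1.911370; cosh(ωT) = 3.455113, sinh(ωT) = 3.307235
x(T) = p + (x₀−p)·cosh(ωT) + (ẋ₀/ω)·sinh(ωT) ⇒ p·(1 − cosh) = x(T) − x₀·cosh − (ẋ₀/ω)·sinh
numerator   = -0.1120 − (0.0770)·3.455113 − (0.4480/3.3126)·3.307235 = -0.825318
denominator = 1 − 3.455113 = -2.455113
p = -0.825318 / -2.455113 = 0.3362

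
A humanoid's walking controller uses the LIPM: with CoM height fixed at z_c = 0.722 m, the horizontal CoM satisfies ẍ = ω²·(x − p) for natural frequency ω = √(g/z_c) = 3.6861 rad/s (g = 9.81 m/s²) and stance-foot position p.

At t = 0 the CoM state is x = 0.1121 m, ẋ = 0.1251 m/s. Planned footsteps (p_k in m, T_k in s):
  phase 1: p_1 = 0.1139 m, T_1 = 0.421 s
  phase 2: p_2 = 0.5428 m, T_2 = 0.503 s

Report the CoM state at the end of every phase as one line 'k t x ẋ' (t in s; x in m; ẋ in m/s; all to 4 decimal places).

phase 1: p=0.1139, T=0.421, ωT=1.551848, cosh=2.466021, sinh=2.254165; start (x,ẋ)=(0.112100, 0.125100) → end (x,ẋ)=(0.185964, 0.293543)
phase 2: p=0.5428, T=0.503, ωT=1.854108, cosh=3.271297, sinh=3.114704; start (x,ẋ)=(0.185964, 0.293543) → end (x,ẋ)=(-0.376478, -3.136612)

1 0.4210 0.1860 0.2935
2 0.9240 -0.3765 -3.1366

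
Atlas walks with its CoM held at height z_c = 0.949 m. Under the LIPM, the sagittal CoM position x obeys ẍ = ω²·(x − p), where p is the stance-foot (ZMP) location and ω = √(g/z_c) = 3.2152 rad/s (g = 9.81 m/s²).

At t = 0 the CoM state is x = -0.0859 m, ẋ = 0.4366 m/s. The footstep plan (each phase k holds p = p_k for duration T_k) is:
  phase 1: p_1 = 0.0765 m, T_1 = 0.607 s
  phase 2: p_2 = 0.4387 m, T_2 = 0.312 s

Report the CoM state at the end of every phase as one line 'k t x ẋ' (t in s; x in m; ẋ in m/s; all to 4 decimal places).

1 0.6070 -0.0383 -0.2330
2 0.9190 -0.3847 -2.1704

phase 1: p=0.0765, T=0.607, ωT=1.951626, cosh=3.591086, sinh=3.449043; start (x,ẋ)=(-0.085900, 0.436600) → end (x,ẋ)=(-0.038338, -0.233044)
phase 2: p=0.4387, T=0.312, ωT=1.003142, cosh=1.546781, sinh=1.180056; start (x,ẋ)=(-0.038338, -0.233044) → end (x,ẋ)=(-0.384707, -2.170407)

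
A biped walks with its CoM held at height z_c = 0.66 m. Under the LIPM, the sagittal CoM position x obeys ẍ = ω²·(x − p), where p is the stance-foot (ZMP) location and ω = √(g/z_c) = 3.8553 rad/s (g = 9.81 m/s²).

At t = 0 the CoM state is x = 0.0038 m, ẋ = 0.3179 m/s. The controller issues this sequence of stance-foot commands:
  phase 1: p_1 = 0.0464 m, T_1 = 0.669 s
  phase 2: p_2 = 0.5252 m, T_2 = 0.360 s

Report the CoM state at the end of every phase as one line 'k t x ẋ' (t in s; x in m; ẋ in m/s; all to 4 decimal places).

phase 1: p=0.0464, T=0.669, ωT=2.579196, cosh=6.631181, sinh=6.555346; start (x,ẋ)=(0.003800, 0.317900) → end (x,ẋ)=(0.304452, 1.031430)
phase 2: p=0.5252, T=0.360, ωT=1.387908, cosh=2.128028, sinh=1.878431; start (x,ẋ)=(0.304452, 1.031430) → end (x,ẋ)=(0.557989, 0.596273)

1 0.6690 0.3045 1.0314
2 1.0290 0.5580 0.5963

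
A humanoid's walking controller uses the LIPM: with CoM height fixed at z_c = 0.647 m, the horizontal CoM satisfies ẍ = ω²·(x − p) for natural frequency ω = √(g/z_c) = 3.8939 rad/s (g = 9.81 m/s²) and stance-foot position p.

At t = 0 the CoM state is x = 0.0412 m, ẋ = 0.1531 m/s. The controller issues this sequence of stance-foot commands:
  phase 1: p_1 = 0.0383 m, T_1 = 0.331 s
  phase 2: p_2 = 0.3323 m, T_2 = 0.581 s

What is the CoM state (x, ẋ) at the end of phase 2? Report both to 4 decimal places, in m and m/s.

x = -0.3598, ẋ = -2.5716

phase 1: p=0.0383, T=0.331, ωT=1.288881, cosh=1.952151, sinh=1.676572; start (x,ẋ)=(0.041200, 0.153100) → end (x,ẋ)=(0.109881, 0.317807)
phase 2: p=0.3323, T=0.581, ωT=2.262356, cosh=4.854899, sinh=4.750794; start (x,ẋ)=(0.109881, 0.317807) → end (x,ẋ)=(-0.359780, -2.571644)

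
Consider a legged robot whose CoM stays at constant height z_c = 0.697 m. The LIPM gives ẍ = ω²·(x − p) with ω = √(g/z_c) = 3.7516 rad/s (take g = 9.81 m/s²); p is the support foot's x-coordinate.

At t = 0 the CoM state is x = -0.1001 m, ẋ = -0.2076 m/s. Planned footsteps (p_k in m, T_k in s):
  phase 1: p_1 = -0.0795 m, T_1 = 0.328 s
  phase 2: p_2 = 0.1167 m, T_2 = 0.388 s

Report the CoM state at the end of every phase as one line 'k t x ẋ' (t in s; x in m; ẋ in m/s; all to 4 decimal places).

1 0.3280 -0.2044 -0.5066
2 0.7160 -0.8828 -3.5867

phase 1: p=-0.0795, T=0.328, ωT=1.230525, cosh=1.857582, sinh=1.565443; start (x,ẋ)=(-0.100100, -0.207600) → end (x,ẋ)=(-0.204392, -0.506616)
phase 2: p=0.1167, T=0.388, ωT=1.455621, cosh=2.260200, sinh=2.026944; start (x,ẋ)=(-0.204392, -0.506616) → end (x,ẋ)=(-0.882751, -3.586730)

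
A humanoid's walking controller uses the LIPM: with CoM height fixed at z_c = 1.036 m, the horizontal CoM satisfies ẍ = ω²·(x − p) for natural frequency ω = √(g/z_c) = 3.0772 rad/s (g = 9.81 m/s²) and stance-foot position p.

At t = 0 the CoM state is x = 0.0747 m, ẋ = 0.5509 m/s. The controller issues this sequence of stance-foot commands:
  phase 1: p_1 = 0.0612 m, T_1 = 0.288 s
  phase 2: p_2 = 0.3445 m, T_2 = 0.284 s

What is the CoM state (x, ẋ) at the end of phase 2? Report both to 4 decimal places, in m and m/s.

x = 0.4913, ẋ = 0.9032

phase 1: p=0.0612, T=0.288, ωT=0.886234, cosh=1.419090, sinh=1.006885; start (x,ẋ)=(0.074700, 0.550900) → end (x,ẋ)=(0.260617, 0.823605)
phase 2: p=0.3445, T=0.284, ωT=0.873925, cosh=1.406804, sinh=0.989493; start (x,ẋ)=(0.260617, 0.823605) → end (x,ẋ)=(0.491328, 0.903237)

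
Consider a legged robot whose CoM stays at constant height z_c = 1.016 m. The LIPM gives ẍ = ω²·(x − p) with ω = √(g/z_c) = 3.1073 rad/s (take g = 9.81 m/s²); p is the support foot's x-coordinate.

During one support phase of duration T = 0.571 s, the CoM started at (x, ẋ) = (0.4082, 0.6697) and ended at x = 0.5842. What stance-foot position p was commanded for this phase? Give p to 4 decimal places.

ωT = 3.1073·0.571 = 1.774268; cosh(ωT) = 3.032786, sinh(ωT) = 2.863179
x(T) = p + (x₀−p)·cosh(ωT) + (ẋ₀/ω)·sinh(ωT) ⇒ p·(1 − cosh) = x(T) − x₀·cosh − (ẋ₀/ω)·sinh
numerator   = 0.5842 − (0.4082)·3.032786 − (0.6697/3.1073)·2.863179 = -1.270869
denominator = 1 − 3.032786 = -2.032786
p = -1.270869 / -2.032786 = 0.6252

p = 0.6252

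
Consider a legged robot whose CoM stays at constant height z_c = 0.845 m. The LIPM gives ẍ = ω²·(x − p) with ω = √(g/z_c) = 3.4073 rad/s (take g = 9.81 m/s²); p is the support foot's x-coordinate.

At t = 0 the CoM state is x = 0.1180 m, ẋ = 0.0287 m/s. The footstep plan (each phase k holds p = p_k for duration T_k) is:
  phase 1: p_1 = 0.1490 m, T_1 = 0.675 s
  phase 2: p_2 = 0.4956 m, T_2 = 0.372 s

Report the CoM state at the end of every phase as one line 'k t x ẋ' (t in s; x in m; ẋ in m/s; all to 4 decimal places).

phase 1: p=0.1490, T=0.675, ωT=2.299928, cosh=5.036863, sinh=4.936597; start (x,ẋ)=(0.118000, 0.028700) → end (x,ẋ)=(0.034439, -0.376876)
phase 2: p=0.4956, T=0.372, ωT=1.267516, cosh=1.916774, sinh=1.635243; start (x,ẋ)=(0.034439, -0.376876) → end (x,ẋ)=(-0.569214, -3.291869)

1 0.6750 0.0344 -0.3769
2 1.0470 -0.5692 -3.2919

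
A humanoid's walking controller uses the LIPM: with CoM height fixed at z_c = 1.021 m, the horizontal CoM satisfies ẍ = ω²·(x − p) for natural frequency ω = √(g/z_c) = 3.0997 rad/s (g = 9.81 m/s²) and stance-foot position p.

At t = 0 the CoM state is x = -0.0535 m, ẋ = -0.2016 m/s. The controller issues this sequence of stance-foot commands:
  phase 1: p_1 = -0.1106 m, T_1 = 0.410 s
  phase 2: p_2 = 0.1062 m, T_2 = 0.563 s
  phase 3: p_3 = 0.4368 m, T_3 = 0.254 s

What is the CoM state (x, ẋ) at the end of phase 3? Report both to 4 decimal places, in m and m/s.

x = -1.5511, ẋ = -5.6506

phase 1: p=-0.1106, T=0.410, ωT=1.270877, cosh=1.922281, sinh=1.641696; start (x,ẋ)=(-0.053500, -0.201600) → end (x,ẋ)=(-0.107611, -0.096963)
phase 2: p=0.1062, T=0.563, ωT=1.745131, cosh=2.950637, sinh=2.776015; start (x,ẋ)=(-0.107611, -0.096963) → end (x,ẋ)=(-0.611518, -2.125910)
phase 3: p=0.4368, T=0.254, ωT=0.787324, cosh=1.326284, sinh=0.871223; start (x,ẋ)=(-0.611518, -2.125910) → end (x,ẋ)=(-1.551090, -5.650575)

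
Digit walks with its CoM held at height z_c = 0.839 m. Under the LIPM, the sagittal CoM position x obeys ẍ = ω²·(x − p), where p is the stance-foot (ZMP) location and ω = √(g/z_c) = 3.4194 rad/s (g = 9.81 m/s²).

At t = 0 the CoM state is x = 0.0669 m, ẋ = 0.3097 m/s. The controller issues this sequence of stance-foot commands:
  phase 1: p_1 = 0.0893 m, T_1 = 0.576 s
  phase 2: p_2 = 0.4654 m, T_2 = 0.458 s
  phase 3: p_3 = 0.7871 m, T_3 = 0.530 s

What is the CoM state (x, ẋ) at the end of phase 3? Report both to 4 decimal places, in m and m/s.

x = 1.4189, ẋ = 2.3855

phase 1: p=0.0893, T=0.576, ωT=1.969574, cosh=3.653571, sinh=3.514055; start (x,ẋ)=(0.066900, 0.309700) → end (x,ẋ)=(0.325733, 0.862353)
phase 2: p=0.4654, T=0.458, ωT=1.566085, cosh=2.498365, sinh=2.289503; start (x,ẋ)=(0.325733, 0.862353) → end (x,ẋ)=(0.693861, 1.061058)
phase 3: p=0.7871, T=0.530, ωT=1.812282, cosh=3.143844, sinh=2.980563; start (x,ẋ)=(0.693861, 1.061058) → end (x,ẋ)=(1.418855, 2.385533)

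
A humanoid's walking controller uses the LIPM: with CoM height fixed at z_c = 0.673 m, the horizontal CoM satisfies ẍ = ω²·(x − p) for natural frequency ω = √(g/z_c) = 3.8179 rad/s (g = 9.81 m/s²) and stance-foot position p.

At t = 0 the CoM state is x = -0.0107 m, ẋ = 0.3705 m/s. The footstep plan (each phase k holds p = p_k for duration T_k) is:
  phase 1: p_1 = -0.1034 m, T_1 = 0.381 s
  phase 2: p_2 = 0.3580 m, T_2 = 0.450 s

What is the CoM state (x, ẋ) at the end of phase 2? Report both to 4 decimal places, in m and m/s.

phase 1: p=-0.1034, T=0.381, ωT=1.454620, cosh=2.258172, sinh=2.024683; start (x,ẋ)=(-0.010700, 0.370500) → end (x,ẋ)=(0.302414, 1.553227)
phase 2: p=0.3580, T=0.450, ωT=1.718055, cosh=2.876546, sinh=2.697131; start (x,ẋ)=(0.302414, 1.553227) → end (x,ẋ)=(1.295371, 3.895536)

x = 1.2954, ẋ = 3.8955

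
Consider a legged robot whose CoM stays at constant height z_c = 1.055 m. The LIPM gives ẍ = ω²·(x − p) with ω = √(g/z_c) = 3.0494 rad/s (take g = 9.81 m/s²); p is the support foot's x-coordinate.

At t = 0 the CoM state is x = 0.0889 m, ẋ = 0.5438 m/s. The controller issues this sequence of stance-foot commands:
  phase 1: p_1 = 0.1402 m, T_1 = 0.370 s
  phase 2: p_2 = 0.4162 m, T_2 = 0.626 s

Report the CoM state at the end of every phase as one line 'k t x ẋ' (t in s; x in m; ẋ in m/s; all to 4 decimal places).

1 0.3700 0.2993 0.7118
2 0.9960 0.7834 1.2781

phase 1: p=0.1402, T=0.370, ωT=1.128278, cosh=1.706960, sinh=1.383370; start (x,ẋ)=(0.088900, 0.543800) → end (x,ẋ)=(0.299330, 0.711839)
phase 2: p=0.4162, T=0.626, ωT=1.908924, cosh=3.447034, sinh=3.298795; start (x,ẋ)=(0.299330, 0.711839) → end (x,ẋ)=(0.783400, 1.278092)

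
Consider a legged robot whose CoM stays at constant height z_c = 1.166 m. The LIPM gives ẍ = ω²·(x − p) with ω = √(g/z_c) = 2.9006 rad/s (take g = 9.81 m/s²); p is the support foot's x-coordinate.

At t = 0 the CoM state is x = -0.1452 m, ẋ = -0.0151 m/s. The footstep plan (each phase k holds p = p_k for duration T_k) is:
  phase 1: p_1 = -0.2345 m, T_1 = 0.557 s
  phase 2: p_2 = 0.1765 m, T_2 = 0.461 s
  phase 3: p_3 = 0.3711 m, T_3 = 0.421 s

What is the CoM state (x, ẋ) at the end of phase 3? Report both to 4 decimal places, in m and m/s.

phase 1: p=-0.2345, T=0.557, ωT=1.615634, cosh=2.614921, sinh=2.416157; start (x,ẋ)=(-0.145200, -0.015100) → end (x,ẋ)=(-0.013566, 0.586356)
phase 2: p=0.1765, T=0.461, ωT=1.337177, cosh=2.035431, sinh=1.772845; start (x,ẋ)=(-0.013566, 0.586356) → end (x,ẋ)=(0.148015, 0.216110)
phase 3: p=0.3711, T=0.421, ωT=1.221153, cosh=1.842992, sinh=1.548102; start (x,ẋ)=(0.148015, 0.216110) → end (x,ẋ)=(0.075298, -0.603456)

x = 0.0753, ẋ = -0.6035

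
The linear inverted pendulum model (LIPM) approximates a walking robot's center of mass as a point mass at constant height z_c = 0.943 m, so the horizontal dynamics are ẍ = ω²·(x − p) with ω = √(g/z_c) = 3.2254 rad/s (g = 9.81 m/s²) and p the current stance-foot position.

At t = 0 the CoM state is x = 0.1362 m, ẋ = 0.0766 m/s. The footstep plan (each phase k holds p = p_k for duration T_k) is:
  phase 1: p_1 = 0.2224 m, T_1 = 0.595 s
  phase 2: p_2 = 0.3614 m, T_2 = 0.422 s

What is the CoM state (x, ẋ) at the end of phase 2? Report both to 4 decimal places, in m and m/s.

x = -0.7596, ẋ = -3.4874

phase 1: p=0.2224, T=0.595, ωT=1.919113, cosh=3.480824, sinh=3.334087; start (x,ẋ)=(0.136200, 0.076600) → end (x,ẋ)=(0.001534, -0.660343)
phase 2: p=0.3614, T=0.422, ωT=1.361119, cosh=2.078464, sinh=1.822091; start (x,ẋ)=(0.001534, -0.660343) → end (x,ẋ)=(-0.759609, -3.487421)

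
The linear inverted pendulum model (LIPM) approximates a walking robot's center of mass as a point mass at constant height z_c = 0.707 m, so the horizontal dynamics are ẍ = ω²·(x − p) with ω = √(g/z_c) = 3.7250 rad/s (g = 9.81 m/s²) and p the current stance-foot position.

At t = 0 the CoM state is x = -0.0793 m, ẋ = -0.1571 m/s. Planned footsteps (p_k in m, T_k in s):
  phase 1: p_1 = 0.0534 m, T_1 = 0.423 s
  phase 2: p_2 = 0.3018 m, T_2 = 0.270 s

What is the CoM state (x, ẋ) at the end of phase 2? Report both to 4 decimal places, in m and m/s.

x = -1.2422, ẋ = -5.3874

phase 1: p=0.0534, T=0.423, ωT=1.575675, cosh=2.520436, sinh=2.313568; start (x,ẋ)=(-0.079300, -0.157100) → end (x,ẋ)=(-0.378635, -1.539574)
phase 2: p=0.3018, T=0.270, ωT=1.005750, cosh=1.549864, sinh=1.184093; start (x,ẋ)=(-0.378635, -1.539574) → end (x,ẋ)=(-1.242178, -5.387359)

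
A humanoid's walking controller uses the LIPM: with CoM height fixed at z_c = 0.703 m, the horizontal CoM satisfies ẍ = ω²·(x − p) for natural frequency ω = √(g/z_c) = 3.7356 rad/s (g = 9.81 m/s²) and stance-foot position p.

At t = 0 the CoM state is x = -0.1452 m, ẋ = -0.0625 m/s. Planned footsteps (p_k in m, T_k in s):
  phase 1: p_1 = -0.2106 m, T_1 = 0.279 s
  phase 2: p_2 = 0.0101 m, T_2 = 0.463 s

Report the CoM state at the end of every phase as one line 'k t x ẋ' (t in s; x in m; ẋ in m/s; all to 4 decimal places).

1 0.2790 -0.1271 0.2037
2 0.7420 -0.2400 -0.8074

phase 1: p=-0.2106, T=0.279, ωT=1.042232, cosh=1.594103, sinh=1.241437; start (x,ẋ)=(-0.145200, -0.062500) → end (x,ẋ)=(-0.127116, 0.203662)
phase 2: p=0.0101, T=0.463, ωT=1.729583, cosh=2.907830, sinh=2.730471; start (x,ẋ)=(-0.127116, 0.203662) → end (x,ẋ)=(-0.240038, -0.807383)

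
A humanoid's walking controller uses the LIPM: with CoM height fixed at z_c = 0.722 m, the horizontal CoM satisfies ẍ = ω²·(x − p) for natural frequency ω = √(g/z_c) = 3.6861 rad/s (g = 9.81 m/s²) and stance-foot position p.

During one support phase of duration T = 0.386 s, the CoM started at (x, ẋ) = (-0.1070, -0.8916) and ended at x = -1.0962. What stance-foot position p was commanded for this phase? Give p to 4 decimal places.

ωT = 3.6861·0.386 = 1.422835; cosh(ωT) = 2.194947, sinh(ωT) = 1.953917
x(T) = p + (x₀−p)·cosh(ωT) + (ẋ₀/ω)·sinh(ωT) ⇒ p·(1 − cosh) = x(T) − x₀·cosh − (ẋ₀/ω)·sinh
numerator   = -1.0962 − (-0.1070)·2.194947 − (-0.8916/3.6861)·1.953917 = -0.388724
denominator = 1 − 2.194947 = -1.194947
p = -0.388724 / -1.194947 = 0.3253

p = 0.3253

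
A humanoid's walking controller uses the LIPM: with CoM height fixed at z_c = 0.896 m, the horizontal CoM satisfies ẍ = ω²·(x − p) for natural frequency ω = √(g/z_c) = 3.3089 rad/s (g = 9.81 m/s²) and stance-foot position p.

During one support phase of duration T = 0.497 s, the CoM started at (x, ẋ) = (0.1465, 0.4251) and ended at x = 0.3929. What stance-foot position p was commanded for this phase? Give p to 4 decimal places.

ωT = 3.3089·0.497 = 1.644523; cosh(ωT) = 2.685823, sinh(ωT) = 2.492718
x(T) = p + (x₀−p)·cosh(ωT) + (ẋ₀/ω)·sinh(ωT) ⇒ p·(1 − cosh) = x(T) − x₀·cosh − (ẋ₀/ω)·sinh
numerator   = 0.3929 − (0.1465)·2.685823 − (0.4251/3.3089)·2.492718 = -0.320817
denominator = 1 − 2.685823 = -1.685823
p = -0.320817 / -1.685823 = 0.1903

p = 0.1903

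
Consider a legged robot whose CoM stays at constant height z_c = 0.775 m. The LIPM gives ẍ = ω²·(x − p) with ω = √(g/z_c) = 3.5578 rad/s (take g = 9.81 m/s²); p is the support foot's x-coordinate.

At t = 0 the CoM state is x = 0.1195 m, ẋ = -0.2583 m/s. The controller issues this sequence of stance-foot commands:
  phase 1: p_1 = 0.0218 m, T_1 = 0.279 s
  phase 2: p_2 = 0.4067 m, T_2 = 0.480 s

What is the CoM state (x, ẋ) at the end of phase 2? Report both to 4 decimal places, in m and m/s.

phase 1: p=0.0218, T=0.279, ωT=0.992626, cosh=1.534457, sinh=1.163855; start (x,ẋ)=(0.119500, -0.258300) → end (x,ẋ)=(0.087219, 0.008202)
phase 2: p=0.4067, T=0.480, ωT=1.707744, cosh=2.848888, sinh=2.667614; start (x,ẋ)=(0.087219, 0.008202) → end (x,ẋ)=(-0.497315, -3.008771)

x = -0.4973, ẋ = -3.0088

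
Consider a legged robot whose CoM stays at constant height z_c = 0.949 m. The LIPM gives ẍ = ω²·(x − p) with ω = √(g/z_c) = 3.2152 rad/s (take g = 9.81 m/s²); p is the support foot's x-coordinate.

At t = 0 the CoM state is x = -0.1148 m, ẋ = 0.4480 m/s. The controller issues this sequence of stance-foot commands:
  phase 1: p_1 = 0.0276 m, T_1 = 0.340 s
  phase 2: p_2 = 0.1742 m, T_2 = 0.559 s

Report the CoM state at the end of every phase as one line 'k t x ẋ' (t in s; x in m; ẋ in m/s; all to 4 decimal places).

1 0.3400 -0.0242 0.1371
2 0.8990 -0.3156 -1.4463

phase 1: p=0.0276, T=0.340, ωT=1.093168, cosh=1.659432, sinh=1.324279; start (x,ẋ)=(-0.114800, 0.448000) → end (x,ẋ)=(-0.024181, 0.137112)
phase 2: p=0.1742, T=0.559, ωT=1.797297, cosh=3.099531, sinh=2.933785; start (x,ẋ)=(-0.024181, 0.137112) → end (x,ẋ)=(-0.315576, -1.446283)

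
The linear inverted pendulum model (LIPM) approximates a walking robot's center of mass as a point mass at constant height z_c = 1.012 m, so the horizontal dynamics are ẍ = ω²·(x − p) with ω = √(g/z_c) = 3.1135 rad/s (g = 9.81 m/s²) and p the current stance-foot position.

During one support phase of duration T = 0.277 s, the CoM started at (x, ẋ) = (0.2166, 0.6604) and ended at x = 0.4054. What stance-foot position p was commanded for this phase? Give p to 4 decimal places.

ωT = 3.1135·0.277 = 0.862440; cosh(ωT) = 1.395532, sinh(ωT) = 0.973401
x(T) = p + (x₀−p)·cosh(ωT) + (ẋ₀/ω)·sinh(ωT) ⇒ p·(1 − cosh) = x(T) − x₀·cosh − (ẋ₀/ω)·sinh
numerator   = 0.4054 − (0.2166)·1.395532 − (0.6604/3.1135)·0.973401 = -0.103339
denominator = 1 − 1.395532 = -0.395532
p = -0.103339 / -0.395532 = 0.2613

p = 0.2613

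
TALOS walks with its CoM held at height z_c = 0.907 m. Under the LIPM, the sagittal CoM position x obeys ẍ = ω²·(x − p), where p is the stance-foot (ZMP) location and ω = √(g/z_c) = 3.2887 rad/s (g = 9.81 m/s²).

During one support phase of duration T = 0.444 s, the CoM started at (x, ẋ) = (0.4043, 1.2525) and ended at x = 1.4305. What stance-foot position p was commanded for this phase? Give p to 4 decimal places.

p = 0.2071

ωT = 3.2887·0.444 = 1.460183; cosh(ωT) = 2.269470, sinh(ωT) = 2.037276
x(T) = p + (x₀−p)·cosh(ωT) + (ẋ₀/ω)·sinh(ωT) ⇒ p·(1 − cosh) = x(T) − x₀·cosh − (ẋ₀/ω)·sinh
numerator   = 1.4305 − (0.4043)·2.269470 − (1.2525/3.2887)·2.037276 = -0.262943
denominator = 1 − 2.269470 = -1.269470
p = -0.262943 / -1.269470 = 0.2071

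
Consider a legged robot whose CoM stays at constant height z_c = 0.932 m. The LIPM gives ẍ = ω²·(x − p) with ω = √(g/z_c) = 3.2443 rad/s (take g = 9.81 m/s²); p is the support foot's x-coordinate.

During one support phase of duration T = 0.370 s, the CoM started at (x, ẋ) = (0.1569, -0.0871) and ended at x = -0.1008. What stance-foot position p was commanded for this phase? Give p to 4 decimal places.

ωT = 3.2443·0.370 = 1.200391; cosh(ωT) = 1.811246, sinh(ωT) = 1.510169
x(T) = p + (x₀−p)·cosh(ωT) + (ẋ₀/ω)·sinh(ωT) ⇒ p·(1 − cosh) = x(T) − x₀·cosh − (ẋ₀/ω)·sinh
numerator   = -0.1008 − (0.1569)·1.811246 − (-0.0871/3.2443)·1.510169 = -0.344441
denominator = 1 − 1.811246 = -0.811246
p = -0.344441 / -0.811246 = 0.4246

p = 0.4246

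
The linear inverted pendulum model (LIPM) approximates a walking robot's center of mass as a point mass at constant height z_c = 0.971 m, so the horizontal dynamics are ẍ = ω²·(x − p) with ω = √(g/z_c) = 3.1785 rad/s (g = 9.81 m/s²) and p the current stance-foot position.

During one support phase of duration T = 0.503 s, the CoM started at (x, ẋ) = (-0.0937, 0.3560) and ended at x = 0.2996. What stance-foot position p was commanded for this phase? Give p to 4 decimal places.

ωT = 3.1785·0.503 = 1.598785; cosh(ωT) = 2.574581, sinh(ωT) = 2.372439
x(T) = p + (x₀−p)·cosh(ωT) + (ẋ₀/ω)·sinh(ωT) ⇒ p·(1 − cosh) = x(T) − x₀·cosh − (ẋ₀/ω)·sinh
numerator   = 0.2996 − (-0.0937)·2.574581 − (0.3560/3.1785)·2.372439 = 0.275119
denominator = 1 − 2.574581 = -1.574581
p = 0.275119 / -1.574581 = -0.1747

p = -0.1747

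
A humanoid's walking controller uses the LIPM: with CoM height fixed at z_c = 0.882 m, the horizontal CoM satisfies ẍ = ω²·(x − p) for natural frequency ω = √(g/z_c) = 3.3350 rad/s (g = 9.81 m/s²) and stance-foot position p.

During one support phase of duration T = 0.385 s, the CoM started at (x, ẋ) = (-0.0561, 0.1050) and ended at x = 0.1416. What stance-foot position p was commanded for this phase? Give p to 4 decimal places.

p = -0.2099

ωT = 3.3350·0.385 = 1.283975; cosh(ωT) = 1.943950, sinh(ωT) = 1.667015
x(T) = p + (x₀−p)·cosh(ωT) + (ẋ₀/ω)·sinh(ωT) ⇒ p·(1 − cosh) = x(T) − x₀·cosh − (ẋ₀/ω)·sinh
numerator   = 0.1416 − (-0.0561)·1.943950 − (0.1050/3.3350)·1.667015 = 0.198171
denominator = 1 − 1.943950 = -0.943950
p = 0.198171 / -0.943950 = -0.2099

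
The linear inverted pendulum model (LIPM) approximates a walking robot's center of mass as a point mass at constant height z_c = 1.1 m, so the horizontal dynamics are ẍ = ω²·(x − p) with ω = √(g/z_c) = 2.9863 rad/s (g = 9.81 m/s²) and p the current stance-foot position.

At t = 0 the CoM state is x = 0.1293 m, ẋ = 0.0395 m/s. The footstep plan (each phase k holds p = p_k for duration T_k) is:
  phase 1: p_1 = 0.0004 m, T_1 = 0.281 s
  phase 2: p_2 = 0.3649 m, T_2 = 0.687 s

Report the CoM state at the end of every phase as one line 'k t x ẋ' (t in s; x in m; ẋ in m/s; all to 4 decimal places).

1 0.2810 0.1899 0.4165
2 0.9680 0.2063 -0.3528

phase 1: p=0.0004, T=0.281, ωT=0.839150, cosh=1.373239, sinh=0.941161; start (x,ẋ)=(0.129300, 0.039500) → end (x,ẋ)=(0.189859, 0.416528)
phase 2: p=0.3649, T=0.687, ωT=2.051588, cosh=3.954389, sinh=3.825858; start (x,ẋ)=(0.189859, 0.416528) → end (x,ẋ)=(0.206350, -0.352755)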